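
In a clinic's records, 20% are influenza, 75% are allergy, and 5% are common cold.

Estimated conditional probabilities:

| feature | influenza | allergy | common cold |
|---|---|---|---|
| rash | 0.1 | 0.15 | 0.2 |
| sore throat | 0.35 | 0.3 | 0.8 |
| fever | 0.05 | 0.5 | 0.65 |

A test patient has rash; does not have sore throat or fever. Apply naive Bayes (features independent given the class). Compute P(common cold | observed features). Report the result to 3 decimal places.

0.013

influenza: 0.2 × 0.1 × (1−0.35) × (1−0.05) = 0.01235
allergy: 0.75 × 0.15 × (1−0.3) × (1−0.5) = 0.039375
common cold: 0.05 × 0.2 × (1−0.8) × (1−0.65) = 0.0007
P(common cold | x) = 0.0007 / 0.052425 ≈ 0.013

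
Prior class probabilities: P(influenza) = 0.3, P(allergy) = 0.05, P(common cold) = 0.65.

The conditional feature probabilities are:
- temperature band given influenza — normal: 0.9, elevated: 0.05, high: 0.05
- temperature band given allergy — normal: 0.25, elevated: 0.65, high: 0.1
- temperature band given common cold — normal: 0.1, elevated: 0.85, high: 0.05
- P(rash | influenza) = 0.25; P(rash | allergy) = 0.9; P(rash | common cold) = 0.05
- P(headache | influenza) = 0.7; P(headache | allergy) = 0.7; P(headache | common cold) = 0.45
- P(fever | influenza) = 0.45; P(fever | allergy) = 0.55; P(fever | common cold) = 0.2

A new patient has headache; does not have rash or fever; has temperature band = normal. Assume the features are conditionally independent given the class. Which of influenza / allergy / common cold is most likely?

influenza: 0.3 × 0.9 × (1−0.25) × 0.7 × (1−0.45) = 0.0779625
allergy: 0.05 × 0.25 × (1−0.9) × 0.7 × (1−0.55) = 0.00039375
common cold: 0.65 × 0.1 × (1−0.05) × 0.45 × (1−0.2) = 0.02223
Highest score → influenza.

influenza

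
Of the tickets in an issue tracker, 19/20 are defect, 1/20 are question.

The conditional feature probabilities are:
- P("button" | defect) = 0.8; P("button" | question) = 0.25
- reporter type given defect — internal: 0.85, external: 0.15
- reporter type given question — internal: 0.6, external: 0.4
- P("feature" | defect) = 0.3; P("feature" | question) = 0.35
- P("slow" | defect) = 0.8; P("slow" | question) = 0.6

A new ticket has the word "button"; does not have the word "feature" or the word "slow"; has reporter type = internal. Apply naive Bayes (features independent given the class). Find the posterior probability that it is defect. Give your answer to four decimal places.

0.9789

defect: 0.95 × 0.8 × 0.85 × (1−0.3) × (1−0.8) = 0.09044
question: 0.05 × 0.25 × 0.6 × (1−0.35) × (1−0.6) = 0.00195
P(defect | x) = 0.09044 / 0.09239 ≈ 0.9789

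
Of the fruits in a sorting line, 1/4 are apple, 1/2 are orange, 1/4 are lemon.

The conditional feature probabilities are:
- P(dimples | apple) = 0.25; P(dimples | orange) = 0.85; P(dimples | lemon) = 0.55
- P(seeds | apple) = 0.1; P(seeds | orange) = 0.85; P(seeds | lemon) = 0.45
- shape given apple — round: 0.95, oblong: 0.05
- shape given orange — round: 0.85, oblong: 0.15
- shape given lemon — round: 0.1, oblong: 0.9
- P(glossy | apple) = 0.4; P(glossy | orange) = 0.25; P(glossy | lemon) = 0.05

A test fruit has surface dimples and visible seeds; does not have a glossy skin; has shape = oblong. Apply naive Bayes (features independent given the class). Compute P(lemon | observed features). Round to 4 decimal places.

0.5644

apple: 0.25 × 0.25 × 0.1 × 0.05 × (1−0.4) = 0.0001875
orange: 0.5 × 0.85 × 0.85 × 0.15 × (1−0.25) = 0.040640625
lemon: 0.25 × 0.55 × 0.45 × 0.9 × (1−0.05) = 0.052903125
P(lemon | x) = 0.052903125 / 0.09373125 ≈ 0.5644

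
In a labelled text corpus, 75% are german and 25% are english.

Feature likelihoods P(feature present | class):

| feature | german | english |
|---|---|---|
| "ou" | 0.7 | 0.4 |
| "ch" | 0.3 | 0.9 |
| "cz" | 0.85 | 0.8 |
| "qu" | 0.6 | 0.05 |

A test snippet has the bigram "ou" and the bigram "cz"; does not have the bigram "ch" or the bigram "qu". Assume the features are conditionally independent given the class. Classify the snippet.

german

german: 0.75 × 0.7 × (1−0.3) × 0.85 × (1−0.6) = 0.12495
english: 0.25 × 0.4 × (1−0.9) × 0.8 × (1−0.05) = 0.0076
Highest score → german.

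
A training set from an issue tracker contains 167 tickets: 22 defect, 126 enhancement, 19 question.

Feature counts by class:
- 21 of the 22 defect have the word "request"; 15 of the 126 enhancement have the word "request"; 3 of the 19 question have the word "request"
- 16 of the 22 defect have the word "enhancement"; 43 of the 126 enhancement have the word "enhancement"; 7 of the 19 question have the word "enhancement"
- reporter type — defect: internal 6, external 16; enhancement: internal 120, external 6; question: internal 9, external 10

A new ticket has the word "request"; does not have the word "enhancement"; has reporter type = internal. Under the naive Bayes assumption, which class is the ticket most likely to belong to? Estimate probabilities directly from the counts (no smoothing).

defect: (22/167) × (21/22) × (6/22) × (6/22) ≈ 0.00935319
enhancement: (126/167) × (15/126) × (83/126) × (120/126) ≈ 0.0563499
question: (19/167) × (3/19) × (12/19) × (9/19) ≈ 0.00537429
Highest score → enhancement.

enhancement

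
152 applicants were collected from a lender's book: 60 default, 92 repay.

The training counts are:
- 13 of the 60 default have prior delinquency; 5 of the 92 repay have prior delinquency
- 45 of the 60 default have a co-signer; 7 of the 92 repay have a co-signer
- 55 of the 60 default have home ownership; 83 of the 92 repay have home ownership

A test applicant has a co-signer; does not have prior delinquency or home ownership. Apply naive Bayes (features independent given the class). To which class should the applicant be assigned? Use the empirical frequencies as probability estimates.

default

default: (60/152) × (47/60) × (45/60) × (5/60) ≈ 0.0193257
repay: (92/152) × (87/92) × (7/92) × (9/92) ≈ 0.0042603
Highest score → default.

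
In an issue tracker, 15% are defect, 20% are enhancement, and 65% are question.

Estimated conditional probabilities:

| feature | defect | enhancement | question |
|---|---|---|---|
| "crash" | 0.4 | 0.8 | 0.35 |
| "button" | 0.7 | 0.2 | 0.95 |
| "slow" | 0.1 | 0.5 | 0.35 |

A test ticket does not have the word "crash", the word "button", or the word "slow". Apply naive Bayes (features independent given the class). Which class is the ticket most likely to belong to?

defect: 0.15 × (1−0.4) × (1−0.7) × (1−0.1) = 0.0243
enhancement: 0.2 × (1−0.8) × (1−0.2) × (1−0.5) = 0.016
question: 0.65 × (1−0.35) × (1−0.95) × (1−0.35) = 0.01373125
Highest score → defect.

defect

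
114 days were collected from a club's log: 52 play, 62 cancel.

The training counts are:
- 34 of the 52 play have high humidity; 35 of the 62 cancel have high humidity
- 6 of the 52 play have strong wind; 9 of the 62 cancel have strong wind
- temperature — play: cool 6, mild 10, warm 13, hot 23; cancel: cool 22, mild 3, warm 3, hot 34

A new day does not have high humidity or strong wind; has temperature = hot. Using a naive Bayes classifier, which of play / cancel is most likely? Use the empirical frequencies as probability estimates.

cancel

play: (52/114) × (18/52) × (46/52) × (23/52) ≈ 0.0617798
cancel: (62/114) × (27/62) × (53/62) × (34/62) ≈ 0.111027
Highest score → cancel.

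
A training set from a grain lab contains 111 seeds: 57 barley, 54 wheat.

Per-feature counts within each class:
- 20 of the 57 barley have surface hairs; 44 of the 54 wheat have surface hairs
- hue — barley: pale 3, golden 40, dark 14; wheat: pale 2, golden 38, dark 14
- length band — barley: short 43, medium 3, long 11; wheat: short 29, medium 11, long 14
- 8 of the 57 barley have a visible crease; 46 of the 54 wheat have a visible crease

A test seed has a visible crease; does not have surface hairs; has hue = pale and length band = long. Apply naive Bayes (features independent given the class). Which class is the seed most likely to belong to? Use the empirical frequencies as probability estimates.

barley: (57/111) × (37/57) × (3/57) × (11/57) × (8/57) ≈ 0.00047518
wheat: (54/111) × (10/54) × (2/54) × (14/54) × (46/54) ≈ 0.000736905
Highest score → wheat.

wheat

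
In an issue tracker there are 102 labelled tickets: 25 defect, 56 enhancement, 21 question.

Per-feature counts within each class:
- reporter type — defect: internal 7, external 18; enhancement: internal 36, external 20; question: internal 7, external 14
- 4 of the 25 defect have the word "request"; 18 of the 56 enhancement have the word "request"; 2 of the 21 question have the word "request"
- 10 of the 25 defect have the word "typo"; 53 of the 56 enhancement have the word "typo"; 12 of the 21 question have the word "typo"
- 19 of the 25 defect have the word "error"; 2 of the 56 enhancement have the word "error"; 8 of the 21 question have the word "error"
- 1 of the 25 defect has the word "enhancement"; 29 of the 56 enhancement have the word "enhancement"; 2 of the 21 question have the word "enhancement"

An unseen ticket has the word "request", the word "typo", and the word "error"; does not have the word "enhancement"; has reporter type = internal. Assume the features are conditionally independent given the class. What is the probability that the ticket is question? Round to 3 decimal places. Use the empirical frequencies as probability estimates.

defect: (25/102) × (7/25) × (4/25) × (10/25) × (19/25) × (24/25) ≈ 0.00320452
enhancement: (56/102) × (36/56) × (18/56) × (53/56) × (2/56) × (27/56) ≈ 0.00184881
question: (21/102) × (7/21) × (2/21) × (12/21) × (8/21) × (19/21) ≈ 0.00128729
P(question | x) = 0.00128729 / 0.00634062 ≈ 0.203

0.203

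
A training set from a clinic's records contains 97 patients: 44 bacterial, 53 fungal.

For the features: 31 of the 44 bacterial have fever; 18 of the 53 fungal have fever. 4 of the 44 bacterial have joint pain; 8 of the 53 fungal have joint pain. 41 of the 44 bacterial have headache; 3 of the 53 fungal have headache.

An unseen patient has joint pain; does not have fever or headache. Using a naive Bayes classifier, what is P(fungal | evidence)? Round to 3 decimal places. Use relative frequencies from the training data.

bacterial: (44/97) × (13/44) × (4/44) × (3/44) ≈ 0.000830706
fungal: (53/97) × (35/53) × (8/53) × (50/53) ≈ 0.0513812
P(fungal | x) = 0.0513812 / 0.052211906 ≈ 0.984

0.984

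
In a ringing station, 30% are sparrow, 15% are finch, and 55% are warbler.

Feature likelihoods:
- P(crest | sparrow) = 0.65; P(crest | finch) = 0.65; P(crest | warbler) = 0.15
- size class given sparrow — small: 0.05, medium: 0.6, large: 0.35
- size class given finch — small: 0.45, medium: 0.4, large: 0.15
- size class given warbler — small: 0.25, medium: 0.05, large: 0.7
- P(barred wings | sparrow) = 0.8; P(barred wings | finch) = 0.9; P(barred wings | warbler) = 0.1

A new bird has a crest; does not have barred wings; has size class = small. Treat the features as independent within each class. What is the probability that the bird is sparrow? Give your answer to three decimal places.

sparrow: 0.3 × 0.65 × 0.05 × (1−0.8) = 0.00195
finch: 0.15 × 0.65 × 0.45 × (1−0.9) = 0.0043875
warbler: 0.55 × 0.15 × 0.25 × (1−0.1) = 0.0185625
P(sparrow | x) = 0.00195 / 0.0249 ≈ 0.078

0.078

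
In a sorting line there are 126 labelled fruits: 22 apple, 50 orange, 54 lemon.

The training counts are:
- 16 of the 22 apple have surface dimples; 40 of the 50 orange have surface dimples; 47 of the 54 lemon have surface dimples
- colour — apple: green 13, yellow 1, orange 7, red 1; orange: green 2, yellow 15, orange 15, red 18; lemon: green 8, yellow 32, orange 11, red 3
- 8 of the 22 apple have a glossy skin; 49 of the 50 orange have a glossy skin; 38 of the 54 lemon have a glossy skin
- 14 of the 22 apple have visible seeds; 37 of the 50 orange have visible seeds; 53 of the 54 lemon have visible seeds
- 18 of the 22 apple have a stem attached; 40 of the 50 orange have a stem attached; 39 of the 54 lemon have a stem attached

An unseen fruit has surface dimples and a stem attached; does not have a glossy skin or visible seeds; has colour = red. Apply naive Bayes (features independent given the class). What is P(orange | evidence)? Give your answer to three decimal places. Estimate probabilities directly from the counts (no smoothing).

0.288

apple: (22/126) × (16/22) × (1/22) × (14/22) × (8/22) × (18/22) ≈ 0.00109282
orange: (50/126) × (40/50) × (18/50) × (1/50) × (13/50) × (40/50) ≈ 0.000475429
lemon: (54/126) × (47/54) × (3/54) × (16/54) × (1/54) × (39/54) ≈ 0.0000821217
P(orange | x) = 0.000475429 / 0.0016503707 ≈ 0.288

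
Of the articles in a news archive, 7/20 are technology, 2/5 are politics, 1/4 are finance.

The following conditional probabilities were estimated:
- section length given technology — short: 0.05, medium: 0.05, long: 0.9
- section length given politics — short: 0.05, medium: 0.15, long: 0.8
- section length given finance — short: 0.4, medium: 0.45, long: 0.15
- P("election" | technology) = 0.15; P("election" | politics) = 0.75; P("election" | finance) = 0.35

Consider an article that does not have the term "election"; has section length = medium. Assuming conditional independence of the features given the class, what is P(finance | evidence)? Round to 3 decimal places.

0.710

technology: 0.35 × 0.05 × (1−0.15) = 0.014875
politics: 0.4 × 0.15 × (1−0.75) = 0.015
finance: 0.25 × 0.45 × (1−0.35) = 0.073125
P(finance | x) = 0.073125 / 0.103 ≈ 0.710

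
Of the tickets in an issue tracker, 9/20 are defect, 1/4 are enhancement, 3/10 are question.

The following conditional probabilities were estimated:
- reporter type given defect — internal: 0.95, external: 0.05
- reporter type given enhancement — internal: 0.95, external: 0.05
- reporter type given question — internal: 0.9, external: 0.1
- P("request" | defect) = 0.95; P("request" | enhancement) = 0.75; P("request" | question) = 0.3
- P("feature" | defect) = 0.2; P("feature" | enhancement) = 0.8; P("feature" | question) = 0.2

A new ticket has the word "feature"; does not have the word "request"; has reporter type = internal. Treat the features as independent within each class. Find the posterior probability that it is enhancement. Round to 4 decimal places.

0.5303

defect: 0.45 × 0.95 × (1−0.95) × 0.2 = 0.004275
enhancement: 0.25 × 0.95 × (1−0.75) × 0.8 = 0.0475
question: 0.3 × 0.9 × (1−0.3) × 0.2 = 0.0378
P(enhancement | x) = 0.0475 / 0.089575 ≈ 0.5303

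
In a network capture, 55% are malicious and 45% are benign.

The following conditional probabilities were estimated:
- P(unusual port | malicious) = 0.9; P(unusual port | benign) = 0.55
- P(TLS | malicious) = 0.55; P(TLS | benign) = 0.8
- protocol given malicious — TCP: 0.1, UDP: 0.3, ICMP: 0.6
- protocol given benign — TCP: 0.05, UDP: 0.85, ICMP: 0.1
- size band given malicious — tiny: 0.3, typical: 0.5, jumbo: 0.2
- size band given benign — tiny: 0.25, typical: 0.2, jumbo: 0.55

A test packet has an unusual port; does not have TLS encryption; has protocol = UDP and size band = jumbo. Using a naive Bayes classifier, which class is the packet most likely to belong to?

malicious: 0.55 × 0.9 × (1−0.55) × 0.3 × 0.2 = 0.013365
benign: 0.45 × 0.55 × (1−0.8) × 0.85 × 0.55 = 0.02314125
Highest score → benign.

benign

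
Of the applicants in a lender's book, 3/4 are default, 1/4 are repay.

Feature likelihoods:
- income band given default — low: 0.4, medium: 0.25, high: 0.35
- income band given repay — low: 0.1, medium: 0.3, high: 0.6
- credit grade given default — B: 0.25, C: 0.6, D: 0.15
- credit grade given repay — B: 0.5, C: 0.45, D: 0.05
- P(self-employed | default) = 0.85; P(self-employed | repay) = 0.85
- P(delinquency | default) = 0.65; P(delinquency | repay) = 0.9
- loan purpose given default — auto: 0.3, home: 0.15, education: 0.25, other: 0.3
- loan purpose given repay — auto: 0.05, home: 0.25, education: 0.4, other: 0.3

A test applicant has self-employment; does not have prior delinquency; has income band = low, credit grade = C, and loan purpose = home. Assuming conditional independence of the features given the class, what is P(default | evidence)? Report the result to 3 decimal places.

0.971

default: 0.75 × 0.4 × 0.6 × 0.85 × (1−0.65) × 0.15 = 0.0080325
repay: 0.25 × 0.1 × 0.45 × 0.85 × (1−0.9) × 0.25 = 0.0002390625
P(default | x) = 0.0080325 / 0.0082715625 ≈ 0.971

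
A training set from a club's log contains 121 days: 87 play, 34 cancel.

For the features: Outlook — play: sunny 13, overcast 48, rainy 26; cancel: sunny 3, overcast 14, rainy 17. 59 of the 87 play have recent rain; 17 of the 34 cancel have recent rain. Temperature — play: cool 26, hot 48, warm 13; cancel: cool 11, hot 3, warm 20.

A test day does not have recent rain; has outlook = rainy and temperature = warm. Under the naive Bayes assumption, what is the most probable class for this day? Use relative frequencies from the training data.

cancel

play: (87/121) × (26/87) × (28/87) × (13/87) ≈ 0.0103336
cancel: (34/121) × (17/34) × (17/34) × (20/34) ≈ 0.0413223
Highest score → cancel.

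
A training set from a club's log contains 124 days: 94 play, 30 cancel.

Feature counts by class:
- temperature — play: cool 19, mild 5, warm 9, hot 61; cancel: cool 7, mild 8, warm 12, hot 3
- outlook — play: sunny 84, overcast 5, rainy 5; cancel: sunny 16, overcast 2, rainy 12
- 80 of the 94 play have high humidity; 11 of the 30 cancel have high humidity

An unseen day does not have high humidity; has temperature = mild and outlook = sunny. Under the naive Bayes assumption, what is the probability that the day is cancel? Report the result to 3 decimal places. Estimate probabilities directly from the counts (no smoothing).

play: (94/124) × (5/94) × (84/94) × (14/94) ≈ 0.00536661
cancel: (30/124) × (8/30) × (16/30) × (19/30) ≈ 0.0217921
P(cancel | x) = 0.0217921 / 0.02715871 ≈ 0.802

0.802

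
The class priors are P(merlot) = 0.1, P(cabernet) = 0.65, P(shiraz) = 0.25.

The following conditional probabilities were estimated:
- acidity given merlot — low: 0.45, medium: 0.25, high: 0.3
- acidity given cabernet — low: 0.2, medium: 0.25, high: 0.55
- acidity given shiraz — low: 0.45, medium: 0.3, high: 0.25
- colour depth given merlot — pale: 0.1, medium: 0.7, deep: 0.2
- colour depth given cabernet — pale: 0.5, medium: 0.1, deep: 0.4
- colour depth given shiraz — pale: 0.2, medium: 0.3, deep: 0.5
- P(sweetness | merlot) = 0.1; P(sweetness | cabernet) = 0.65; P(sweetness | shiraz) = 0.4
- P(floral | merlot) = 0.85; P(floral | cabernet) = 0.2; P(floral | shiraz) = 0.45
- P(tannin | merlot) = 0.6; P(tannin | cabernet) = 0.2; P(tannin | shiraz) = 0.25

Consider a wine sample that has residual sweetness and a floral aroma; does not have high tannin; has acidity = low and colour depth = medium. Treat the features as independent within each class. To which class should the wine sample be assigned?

merlot: 0.1 × 0.45 × 0.7 × 0.1 × 0.85 × (1−0.6) = 0.001071
cabernet: 0.65 × 0.2 × 0.1 × 0.65 × 0.2 × (1−0.2) = 0.001352
shiraz: 0.25 × 0.45 × 0.3 × 0.4 × 0.45 × (1−0.25) = 0.00455625
Highest score → shiraz.

shiraz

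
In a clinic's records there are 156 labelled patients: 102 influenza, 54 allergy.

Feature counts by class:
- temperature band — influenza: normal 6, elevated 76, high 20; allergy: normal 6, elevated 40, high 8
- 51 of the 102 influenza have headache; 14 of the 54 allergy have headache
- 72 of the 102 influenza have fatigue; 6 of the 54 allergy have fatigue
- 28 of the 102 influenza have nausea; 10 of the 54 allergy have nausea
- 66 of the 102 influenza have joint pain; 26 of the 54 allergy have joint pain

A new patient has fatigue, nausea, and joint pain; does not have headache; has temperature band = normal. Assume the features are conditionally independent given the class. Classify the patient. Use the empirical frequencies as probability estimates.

influenza

influenza: (102/156) × (6/102) × (51/102) × (72/102) × (28/102) × (66/102) ≈ 0.00241119
allergy: (54/156) × (6/54) × (40/54) × (6/54) × (10/54) × (26/54) ≈ 0.000282251
Highest score → influenza.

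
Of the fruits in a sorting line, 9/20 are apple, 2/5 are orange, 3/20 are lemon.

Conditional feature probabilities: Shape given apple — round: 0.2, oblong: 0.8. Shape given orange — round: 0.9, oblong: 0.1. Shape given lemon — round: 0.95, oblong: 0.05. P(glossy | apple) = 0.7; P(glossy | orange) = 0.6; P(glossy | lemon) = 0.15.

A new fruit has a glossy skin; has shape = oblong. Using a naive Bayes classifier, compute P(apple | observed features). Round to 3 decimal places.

0.909

apple: 0.45 × 0.8 × 0.7 = 0.252
orange: 0.4 × 0.1 × 0.6 = 0.024
lemon: 0.15 × 0.05 × 0.15 = 0.001125
P(apple | x) = 0.252 / 0.277125 ≈ 0.909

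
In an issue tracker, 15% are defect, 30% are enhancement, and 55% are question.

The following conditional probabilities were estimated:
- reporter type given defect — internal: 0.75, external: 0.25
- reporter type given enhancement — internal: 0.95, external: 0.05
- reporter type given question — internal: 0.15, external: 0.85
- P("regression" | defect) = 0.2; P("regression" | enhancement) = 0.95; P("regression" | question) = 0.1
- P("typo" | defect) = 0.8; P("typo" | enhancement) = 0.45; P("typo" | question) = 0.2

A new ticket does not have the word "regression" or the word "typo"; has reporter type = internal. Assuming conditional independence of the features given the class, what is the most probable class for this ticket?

question

defect: 0.15 × 0.75 × (1−0.2) × (1−0.8) = 0.018
enhancement: 0.3 × 0.95 × (1−0.95) × (1−0.45) = 0.0078375
question: 0.55 × 0.15 × (1−0.1) × (1−0.2) = 0.0594
Highest score → question.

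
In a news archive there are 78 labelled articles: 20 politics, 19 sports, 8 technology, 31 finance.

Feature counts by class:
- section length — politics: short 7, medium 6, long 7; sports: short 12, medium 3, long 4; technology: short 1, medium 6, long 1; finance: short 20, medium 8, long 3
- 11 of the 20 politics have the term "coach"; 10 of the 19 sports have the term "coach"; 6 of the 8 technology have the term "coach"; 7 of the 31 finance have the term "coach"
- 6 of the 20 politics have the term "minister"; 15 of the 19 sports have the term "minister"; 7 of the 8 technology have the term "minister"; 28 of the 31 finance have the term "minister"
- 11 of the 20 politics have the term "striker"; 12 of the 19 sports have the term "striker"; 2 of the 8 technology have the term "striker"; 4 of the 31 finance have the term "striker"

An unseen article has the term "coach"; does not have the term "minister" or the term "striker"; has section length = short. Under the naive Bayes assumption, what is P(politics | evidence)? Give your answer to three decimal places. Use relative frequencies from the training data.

0.563

politics: (20/78) × (7/20) × (11/20) × (14/20) × (9/20) ≈ 0.0155481
sports: (19/78) × (12/19) × (10/19) × (4/19) × (7/19) ≈ 0.00628035
technology: (8/78) × (1/8) × (6/8) × (1/8) × (6/8) ≈ 0.000901442
finance: (31/78) × (20/31) × (7/31) × (3/31) × (27/31) ≈ 0.00488015
P(politics | x) = 0.0155481 / 0.027610042 ≈ 0.563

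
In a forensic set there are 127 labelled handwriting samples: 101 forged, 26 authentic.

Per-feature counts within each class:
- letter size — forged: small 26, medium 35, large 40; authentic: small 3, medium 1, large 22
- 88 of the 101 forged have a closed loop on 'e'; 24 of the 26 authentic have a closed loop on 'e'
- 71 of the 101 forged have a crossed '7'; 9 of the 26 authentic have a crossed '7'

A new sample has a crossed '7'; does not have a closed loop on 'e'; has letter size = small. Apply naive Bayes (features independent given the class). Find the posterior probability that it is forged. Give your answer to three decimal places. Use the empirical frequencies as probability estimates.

forged: (101/127) × (26/101) × (13/101) × (71/101) ≈ 0.0185237
authentic: (26/127) × (3/26) × (2/26) × (9/26) ≈ 0.000628989
P(forged | x) = 0.0185237 / 0.019152689 ≈ 0.967

0.967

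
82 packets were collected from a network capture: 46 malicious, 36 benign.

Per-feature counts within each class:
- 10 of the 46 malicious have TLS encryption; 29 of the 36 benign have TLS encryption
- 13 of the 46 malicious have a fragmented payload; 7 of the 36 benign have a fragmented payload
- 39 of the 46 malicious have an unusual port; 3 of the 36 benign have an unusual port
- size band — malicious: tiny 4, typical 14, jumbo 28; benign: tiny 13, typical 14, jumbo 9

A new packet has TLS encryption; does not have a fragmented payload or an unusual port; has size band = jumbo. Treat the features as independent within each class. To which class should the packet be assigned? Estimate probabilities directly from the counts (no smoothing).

malicious: (46/82) × (10/46) × (33/46) × (7/46) × (28/46) ≈ 0.00810369
benign: (36/82) × (29/36) × (29/36) × (33/36) × (9/36) ≈ 0.0652877
Highest score → benign.

benign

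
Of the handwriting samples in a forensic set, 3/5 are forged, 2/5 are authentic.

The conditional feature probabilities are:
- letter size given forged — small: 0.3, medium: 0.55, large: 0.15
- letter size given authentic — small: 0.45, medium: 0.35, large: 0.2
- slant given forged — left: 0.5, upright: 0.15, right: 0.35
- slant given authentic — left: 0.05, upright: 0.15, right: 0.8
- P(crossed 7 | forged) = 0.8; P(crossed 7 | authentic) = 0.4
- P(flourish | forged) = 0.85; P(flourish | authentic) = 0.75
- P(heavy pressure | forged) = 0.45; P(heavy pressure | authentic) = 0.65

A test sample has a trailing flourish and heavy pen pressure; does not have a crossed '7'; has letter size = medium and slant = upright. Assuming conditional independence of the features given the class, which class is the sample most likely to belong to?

forged: 0.6 × 0.55 × 0.15 × (1−0.8) × 0.85 × 0.45 = 0.00378675
authentic: 0.4 × 0.35 × 0.15 × (1−0.4) × 0.75 × 0.65 = 0.0061425
Highest score → authentic.

authentic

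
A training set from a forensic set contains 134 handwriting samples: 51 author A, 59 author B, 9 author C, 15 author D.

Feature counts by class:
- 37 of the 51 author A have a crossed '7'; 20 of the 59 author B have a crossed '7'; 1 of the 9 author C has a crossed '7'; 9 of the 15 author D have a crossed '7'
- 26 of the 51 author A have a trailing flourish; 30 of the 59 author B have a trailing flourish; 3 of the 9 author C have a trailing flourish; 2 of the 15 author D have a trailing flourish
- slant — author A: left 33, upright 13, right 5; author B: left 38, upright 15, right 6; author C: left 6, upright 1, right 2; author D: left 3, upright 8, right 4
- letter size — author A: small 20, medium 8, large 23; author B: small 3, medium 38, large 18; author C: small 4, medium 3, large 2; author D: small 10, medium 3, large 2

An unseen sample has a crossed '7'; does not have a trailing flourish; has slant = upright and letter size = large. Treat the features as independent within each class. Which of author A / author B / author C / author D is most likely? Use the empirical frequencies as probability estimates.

author A: (51/134) × (37/51) × (25/51) × (13/51) × (23/51) ≈ 0.0155596
author B: (59/134) × (20/59) × (29/59) × (15/59) × (18/59) ≈ 0.00569024
author C: (9/134) × (1/9) × (6/9) × (1/9) × (2/9) ≈ 0.000122843
author D: (15/134) × (9/15) × (13/15) × (8/15) × (2/15) ≈ 0.0041393
Highest score → author A.

author A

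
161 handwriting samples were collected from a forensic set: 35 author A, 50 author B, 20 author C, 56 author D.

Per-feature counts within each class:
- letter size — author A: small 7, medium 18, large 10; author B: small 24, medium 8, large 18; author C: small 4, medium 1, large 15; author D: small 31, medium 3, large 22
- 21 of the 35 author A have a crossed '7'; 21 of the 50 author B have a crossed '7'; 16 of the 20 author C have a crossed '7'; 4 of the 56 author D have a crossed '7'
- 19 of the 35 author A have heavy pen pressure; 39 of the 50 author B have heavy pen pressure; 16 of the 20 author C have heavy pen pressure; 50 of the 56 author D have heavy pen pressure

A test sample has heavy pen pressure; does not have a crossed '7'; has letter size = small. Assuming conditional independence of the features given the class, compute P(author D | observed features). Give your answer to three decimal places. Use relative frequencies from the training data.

0.664

author A: (35/161) × (7/35) × (14/35) × (19/35) ≈ 0.00944099
author B: (50/161) × (24/50) × (29/50) × (39/50) ≈ 0.0674385
author C: (20/161) × (4/20) × (4/20) × (16/20) ≈ 0.00397516
author D: (56/161) × (31/56) × (52/56) × (50/56) ≈ 0.159637
P(author D | x) = 0.159637 / 0.24049165 ≈ 0.664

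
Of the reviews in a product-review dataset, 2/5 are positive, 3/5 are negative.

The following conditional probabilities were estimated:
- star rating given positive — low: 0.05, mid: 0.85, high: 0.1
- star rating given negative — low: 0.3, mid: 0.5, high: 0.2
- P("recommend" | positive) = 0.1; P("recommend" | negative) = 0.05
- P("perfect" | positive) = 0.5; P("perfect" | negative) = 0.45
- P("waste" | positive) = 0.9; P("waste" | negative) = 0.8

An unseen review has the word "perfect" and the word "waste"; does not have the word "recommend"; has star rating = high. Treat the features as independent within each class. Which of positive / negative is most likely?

negative

positive: 0.4 × 0.1 × (1−0.1) × 0.5 × 0.9 = 0.0162
negative: 0.6 × 0.2 × (1−0.05) × 0.45 × 0.8 = 0.04104
Highest score → negative.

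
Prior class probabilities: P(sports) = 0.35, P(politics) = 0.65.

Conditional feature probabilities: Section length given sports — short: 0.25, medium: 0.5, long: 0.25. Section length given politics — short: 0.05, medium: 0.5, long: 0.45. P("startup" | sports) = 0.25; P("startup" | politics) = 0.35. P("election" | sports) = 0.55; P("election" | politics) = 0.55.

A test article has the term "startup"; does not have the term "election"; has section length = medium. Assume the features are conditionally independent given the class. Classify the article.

politics

sports: 0.35 × 0.5 × 0.25 × (1−0.55) = 0.0196875
politics: 0.65 × 0.5 × 0.35 × (1−0.55) = 0.0511875
Highest score → politics.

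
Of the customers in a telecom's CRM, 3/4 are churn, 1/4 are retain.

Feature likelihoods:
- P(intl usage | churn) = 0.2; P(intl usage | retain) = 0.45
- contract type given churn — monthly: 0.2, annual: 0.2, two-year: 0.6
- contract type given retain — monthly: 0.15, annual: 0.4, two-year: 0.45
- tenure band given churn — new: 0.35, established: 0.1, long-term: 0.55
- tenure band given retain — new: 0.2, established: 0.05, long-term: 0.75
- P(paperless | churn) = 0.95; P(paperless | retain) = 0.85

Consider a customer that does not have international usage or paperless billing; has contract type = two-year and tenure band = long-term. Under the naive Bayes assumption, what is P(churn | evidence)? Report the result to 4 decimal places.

0.5872

churn: 0.75 × (1−0.2) × 0.6 × 0.55 × (1−0.95) = 0.0099
retain: 0.25 × (1−0.45) × 0.45 × 0.75 × (1−0.85) = 0.0069609375
P(churn | x) = 0.0099 / 0.0168609375 ≈ 0.5872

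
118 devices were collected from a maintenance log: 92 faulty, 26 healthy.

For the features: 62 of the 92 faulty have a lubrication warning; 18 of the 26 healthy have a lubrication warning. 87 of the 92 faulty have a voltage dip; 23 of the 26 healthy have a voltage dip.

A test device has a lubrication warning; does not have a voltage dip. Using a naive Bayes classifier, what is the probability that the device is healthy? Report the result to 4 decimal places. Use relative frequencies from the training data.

faulty: (92/118) × (62/92) × (5/92) ≈ 0.0285556
healthy: (26/118) × (18/26) × (3/26) ≈ 0.017601
P(healthy | x) = 0.017601 / 0.0461566 ≈ 0.3813

0.3813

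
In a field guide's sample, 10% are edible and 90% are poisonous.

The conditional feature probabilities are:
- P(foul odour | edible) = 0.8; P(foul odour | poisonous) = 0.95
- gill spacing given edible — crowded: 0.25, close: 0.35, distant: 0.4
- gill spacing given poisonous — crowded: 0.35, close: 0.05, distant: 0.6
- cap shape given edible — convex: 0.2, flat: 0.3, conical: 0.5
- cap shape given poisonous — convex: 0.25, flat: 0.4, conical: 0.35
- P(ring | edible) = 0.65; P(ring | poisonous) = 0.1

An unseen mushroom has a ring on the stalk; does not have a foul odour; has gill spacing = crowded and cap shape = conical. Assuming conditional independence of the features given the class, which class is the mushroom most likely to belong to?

edible: 0.1 × (1−0.8) × 0.25 × 0.5 × 0.65 = 0.001625
poisonous: 0.9 × (1−0.95) × 0.35 × 0.35 × 0.1 = 0.00055125
Highest score → edible.

edible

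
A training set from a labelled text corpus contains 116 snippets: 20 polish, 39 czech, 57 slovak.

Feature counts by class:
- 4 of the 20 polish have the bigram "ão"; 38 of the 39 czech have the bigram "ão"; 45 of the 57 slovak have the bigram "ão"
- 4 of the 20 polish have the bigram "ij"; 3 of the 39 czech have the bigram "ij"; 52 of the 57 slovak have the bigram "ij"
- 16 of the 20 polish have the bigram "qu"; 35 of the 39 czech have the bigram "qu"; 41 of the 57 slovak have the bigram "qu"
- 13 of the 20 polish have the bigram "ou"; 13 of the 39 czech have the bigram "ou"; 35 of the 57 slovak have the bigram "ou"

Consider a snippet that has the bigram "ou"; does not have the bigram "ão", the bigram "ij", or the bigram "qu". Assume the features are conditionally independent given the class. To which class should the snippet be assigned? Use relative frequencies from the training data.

polish: (20/116) × (16/20) × (16/20) × (4/20) × (13/20) ≈ 0.0143448
czech: (39/116) × (1/39) × (36/39) × (4/39) × (13/39) ≈ 0.000272053
slovak: (57/116) × (12/57) × (5/57) × (16/57) × (35/57) ≈ 0.00156407
Highest score → polish.

polish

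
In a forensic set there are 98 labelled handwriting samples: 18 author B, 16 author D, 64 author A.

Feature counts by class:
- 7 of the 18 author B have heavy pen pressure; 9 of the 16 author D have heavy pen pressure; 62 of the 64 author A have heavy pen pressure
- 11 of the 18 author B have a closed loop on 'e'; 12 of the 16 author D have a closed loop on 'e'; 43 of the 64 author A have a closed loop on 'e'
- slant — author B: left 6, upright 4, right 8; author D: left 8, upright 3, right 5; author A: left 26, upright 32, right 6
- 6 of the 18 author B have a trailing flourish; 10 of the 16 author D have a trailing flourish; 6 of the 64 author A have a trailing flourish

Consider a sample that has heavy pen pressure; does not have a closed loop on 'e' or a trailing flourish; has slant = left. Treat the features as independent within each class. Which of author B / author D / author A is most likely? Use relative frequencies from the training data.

author B: (18/98) × (7/18) × (7/18) × (6/18) × (12/18) ≈ 0.00617284
author D: (16/98) × (9/16) × (4/16) × (8/16) × (6/16) ≈ 0.00430485
author A: (64/98) × (62/64) × (21/64) × (26/64) × (58/64) ≈ 0.0764269
Highest score → author A.

author A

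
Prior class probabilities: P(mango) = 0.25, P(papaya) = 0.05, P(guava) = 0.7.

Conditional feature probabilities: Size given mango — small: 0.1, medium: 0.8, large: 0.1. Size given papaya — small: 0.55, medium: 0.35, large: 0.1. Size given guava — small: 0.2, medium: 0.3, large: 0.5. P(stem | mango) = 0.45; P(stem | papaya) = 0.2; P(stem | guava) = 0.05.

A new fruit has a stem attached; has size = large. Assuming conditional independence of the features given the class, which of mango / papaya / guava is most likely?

guava

mango: 0.25 × 0.1 × 0.45 = 0.01125
papaya: 0.05 × 0.1 × 0.2 = 0.001
guava: 0.7 × 0.5 × 0.05 = 0.0175
Highest score → guava.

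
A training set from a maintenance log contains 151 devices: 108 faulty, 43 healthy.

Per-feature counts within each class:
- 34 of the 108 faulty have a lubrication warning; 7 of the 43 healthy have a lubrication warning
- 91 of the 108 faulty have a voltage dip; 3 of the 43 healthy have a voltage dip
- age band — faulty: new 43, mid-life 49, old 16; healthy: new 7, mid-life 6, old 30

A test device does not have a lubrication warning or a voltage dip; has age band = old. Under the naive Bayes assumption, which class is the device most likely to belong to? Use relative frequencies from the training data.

faulty: (108/151) × (74/108) × (17/108) × (16/108) ≈ 0.0114282
healthy: (43/151) × (36/43) × (40/43) × (30/43) ≈ 0.154728
Highest score → healthy.

healthy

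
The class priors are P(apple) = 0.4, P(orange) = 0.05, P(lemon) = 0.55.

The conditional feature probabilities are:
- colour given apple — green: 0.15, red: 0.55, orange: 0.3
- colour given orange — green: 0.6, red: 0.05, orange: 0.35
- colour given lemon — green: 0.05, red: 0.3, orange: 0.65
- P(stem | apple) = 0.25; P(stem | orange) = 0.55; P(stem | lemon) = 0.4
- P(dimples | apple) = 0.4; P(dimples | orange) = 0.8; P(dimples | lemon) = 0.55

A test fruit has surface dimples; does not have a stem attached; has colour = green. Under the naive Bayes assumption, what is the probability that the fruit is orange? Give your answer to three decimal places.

apple: 0.4 × 0.15 × (1−0.25) × 0.4 = 0.018
orange: 0.05 × 0.6 × (1−0.55) × 0.8 = 0.0108
lemon: 0.55 × 0.05 × (1−0.4) × 0.55 = 0.009075
P(orange | x) = 0.0108 / 0.037875 ≈ 0.285

0.285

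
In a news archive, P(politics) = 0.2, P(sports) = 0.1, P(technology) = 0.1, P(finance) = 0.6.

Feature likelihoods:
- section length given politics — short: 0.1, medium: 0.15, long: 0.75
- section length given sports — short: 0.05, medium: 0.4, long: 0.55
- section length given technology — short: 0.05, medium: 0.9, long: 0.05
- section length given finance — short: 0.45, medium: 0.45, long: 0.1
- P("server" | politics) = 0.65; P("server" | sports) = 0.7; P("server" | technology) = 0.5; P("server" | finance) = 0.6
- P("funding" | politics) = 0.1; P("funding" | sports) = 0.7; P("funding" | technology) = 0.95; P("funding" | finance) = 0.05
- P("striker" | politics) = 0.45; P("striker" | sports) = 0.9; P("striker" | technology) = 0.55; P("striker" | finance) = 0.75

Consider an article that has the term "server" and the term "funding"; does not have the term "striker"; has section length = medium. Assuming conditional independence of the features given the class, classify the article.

technology

politics: 0.2 × 0.15 × 0.65 × 0.1 × (1−0.45) = 0.0010725
sports: 0.1 × 0.4 × 0.7 × 0.7 × (1−0.9) = 0.00196
technology: 0.1 × 0.9 × 0.5 × 0.95 × (1−0.55) = 0.0192375
finance: 0.6 × 0.45 × 0.6 × 0.05 × (1−0.75) = 0.002025
Highest score → technology.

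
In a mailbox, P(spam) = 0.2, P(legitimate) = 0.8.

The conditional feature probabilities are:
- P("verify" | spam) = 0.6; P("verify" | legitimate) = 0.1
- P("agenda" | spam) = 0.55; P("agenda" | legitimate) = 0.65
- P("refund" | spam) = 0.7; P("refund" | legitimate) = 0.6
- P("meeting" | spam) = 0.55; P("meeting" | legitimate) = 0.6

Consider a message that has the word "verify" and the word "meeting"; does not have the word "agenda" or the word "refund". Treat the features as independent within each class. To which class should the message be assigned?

spam: 0.2 × 0.6 × (1−0.55) × (1−0.7) × 0.55 = 0.00891
legitimate: 0.8 × 0.1 × (1−0.65) × (1−0.6) × 0.6 = 0.00672
Highest score → spam.

spam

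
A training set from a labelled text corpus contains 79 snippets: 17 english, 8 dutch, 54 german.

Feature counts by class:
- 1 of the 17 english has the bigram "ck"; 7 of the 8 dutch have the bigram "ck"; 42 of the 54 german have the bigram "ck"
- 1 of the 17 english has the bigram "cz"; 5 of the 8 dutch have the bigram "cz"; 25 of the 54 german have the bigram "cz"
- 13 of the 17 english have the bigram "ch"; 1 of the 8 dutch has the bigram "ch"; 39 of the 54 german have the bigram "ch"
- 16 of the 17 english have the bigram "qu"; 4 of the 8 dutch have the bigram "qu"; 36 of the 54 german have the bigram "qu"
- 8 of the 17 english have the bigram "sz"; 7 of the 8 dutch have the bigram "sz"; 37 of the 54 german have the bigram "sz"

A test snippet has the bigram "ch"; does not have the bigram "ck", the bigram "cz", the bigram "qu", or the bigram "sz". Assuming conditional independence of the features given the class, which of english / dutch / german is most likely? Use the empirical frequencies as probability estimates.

english: (17/79) × (16/17) × (16/17) × (13/17) × (1/17) × (9/17) ≈ 0.00453945
dutch: (8/79) × (1/8) × (3/8) × (1/8) × (4/8) × (1/8) ≈ 0.0000370847
german: (54/79) × (12/54) × (29/54) × (39/54) × (18/54) × (17/54) ≈ 0.00618249
Highest score → german.

german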